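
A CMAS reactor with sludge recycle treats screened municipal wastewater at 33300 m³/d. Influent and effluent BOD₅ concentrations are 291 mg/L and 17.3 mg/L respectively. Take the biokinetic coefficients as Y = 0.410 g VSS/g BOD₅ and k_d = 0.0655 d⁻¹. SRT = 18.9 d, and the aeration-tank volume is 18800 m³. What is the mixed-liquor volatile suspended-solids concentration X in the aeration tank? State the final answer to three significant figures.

X ≈ 1680 mg/L

X = Y·Q·ΔS·θ_c / [V·(1 + k_d θ_c)] = 0.410 × 33300 × (291 − 17.3) × 18.9 / [18800 × (1 + 0.0655 × 18.9)] = 1679 mg/L.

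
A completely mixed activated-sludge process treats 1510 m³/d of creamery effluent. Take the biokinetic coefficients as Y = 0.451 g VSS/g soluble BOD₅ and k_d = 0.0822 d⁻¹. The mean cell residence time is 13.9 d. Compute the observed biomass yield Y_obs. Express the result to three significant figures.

Y_obs ≈ 0.210 g VSS/g soluble BOD₅

Observed yield with endogenous decay: Y_obs = Y / (1 + k_d·θ_c) = 0.451 / (1 + 0.0822 × 13.9) = 0.451 / 2.143 = 0.2105 g VSS/g soluble BOD₅.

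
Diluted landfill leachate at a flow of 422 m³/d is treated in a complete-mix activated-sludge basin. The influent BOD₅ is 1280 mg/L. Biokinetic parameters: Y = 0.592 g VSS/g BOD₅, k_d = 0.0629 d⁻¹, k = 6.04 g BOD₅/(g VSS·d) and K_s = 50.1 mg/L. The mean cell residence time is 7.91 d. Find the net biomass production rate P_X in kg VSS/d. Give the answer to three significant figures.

P_X ≈ 213 kg VSS/d

From the Monod/SRT balance for a CMAS, S = K_s·(1+k_d θ_c)/[θ_c·(Y k − k_d) − 1] = 50.1 × (1 + 0.0629 × 7.91) / [7.91 × (0.592 × 6.04 − 0.0629) − 1] = 75.03 / 26.79 = 2.801 mg/L.
The observed yield is Y_obs = Y/(1 + k_d·θ_c) = 0.592 / (1 + 0.0629 × 7.91) = 0.592 / 1.498 = 0.3953 g VSS per g BOD₅ removed.
Substrate removed = Q·(S₀ − S) = 422 m³/d × (1280 − 2.80) g/m³ = 5.39×10^5 g/d = 539.0 kg/d.
So the net sludge growth is P_X = 0.3953 × 539.0 = 213.1 kg VSS/d.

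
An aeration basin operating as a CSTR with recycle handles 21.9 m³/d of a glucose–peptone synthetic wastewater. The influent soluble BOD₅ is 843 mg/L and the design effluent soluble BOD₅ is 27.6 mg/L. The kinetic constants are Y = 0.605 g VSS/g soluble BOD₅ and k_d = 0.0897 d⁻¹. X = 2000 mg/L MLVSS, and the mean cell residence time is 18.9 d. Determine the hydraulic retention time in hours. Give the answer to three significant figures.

Rearranging the biomass balance for a CMAS with decay, V = Y·Q·ΔS·θ_c / [X·(1+k_d θ_c)] = 0.605 × 21.9 × (843 − 27.6) × 18.9 / [2000 × (1 + 0.0897 × 18.9)] = 2.04×10^5 / 5391 = 37.88 m³.
τ = V/Q = 37.88/21.9 = 1.730 d, or 41.51 h.

τ ≈ 41.5 h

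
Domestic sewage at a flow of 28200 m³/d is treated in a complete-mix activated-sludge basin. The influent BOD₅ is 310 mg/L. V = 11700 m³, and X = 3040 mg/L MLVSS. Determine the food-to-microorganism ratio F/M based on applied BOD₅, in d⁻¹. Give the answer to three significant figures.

F/M ≈ 0.246 d⁻¹

Food-to-microorganism ratio F/M = Q S₀ / (V X) = 28200 × 310 / (11700 × 3040) = 0.2458 d⁻¹.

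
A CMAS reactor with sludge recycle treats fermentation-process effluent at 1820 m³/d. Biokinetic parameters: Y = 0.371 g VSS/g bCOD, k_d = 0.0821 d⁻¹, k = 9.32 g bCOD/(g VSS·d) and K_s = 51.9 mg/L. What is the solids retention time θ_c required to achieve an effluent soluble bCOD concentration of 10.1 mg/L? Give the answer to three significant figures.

θ_c ≈ 2.08 d

At the target effluent, Y k S/(K_s+S) = 0.371×9.32×10.1/62.00 = 0.5633 d⁻¹.
1/θ_c = 0.5633 − 0.0821 = 0.4812 d⁻¹, so θ_c = 2.078 d.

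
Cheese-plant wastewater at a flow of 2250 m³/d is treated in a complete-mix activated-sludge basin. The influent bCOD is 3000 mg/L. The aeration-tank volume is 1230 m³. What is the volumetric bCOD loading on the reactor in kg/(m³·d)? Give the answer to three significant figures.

Applied bCOD load per unit volume = Q·S₀/V = (2250 × 3000/1000)/1230 = 5.488 kg bCOD·m⁻³·d⁻¹.

L_v ≈ 5.49 kg bCOD/(m³·d)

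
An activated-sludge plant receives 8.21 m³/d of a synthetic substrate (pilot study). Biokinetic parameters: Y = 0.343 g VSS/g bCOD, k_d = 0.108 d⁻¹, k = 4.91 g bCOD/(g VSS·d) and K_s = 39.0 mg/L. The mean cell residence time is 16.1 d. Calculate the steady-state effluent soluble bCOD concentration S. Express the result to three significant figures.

From the Monod/SRT balance for a CMAS, S = K_s·(1+k_d θ_c)/[θ_c·(Y k − k_d) − 1] = 39.0 × (1 + 0.108 × 16.1) / [16.1 × (0.343 × 4.91 − 0.108) − 1] = 106.8 / 24.38 = 4.382 mg/L.

S ≈ 4.38 mg/L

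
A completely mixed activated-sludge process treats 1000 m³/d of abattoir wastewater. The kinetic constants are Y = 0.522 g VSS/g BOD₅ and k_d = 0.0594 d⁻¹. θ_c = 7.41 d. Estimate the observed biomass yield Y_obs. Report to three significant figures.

Y_obs ≈ 0.362 g VSS/g BOD₅

Correct the yield for decay: Y_obs = Y/(1 + k_d θ_c) = 0.522 / (1 + 0.0594 × 7.41) = 0.522 / 1.440 = 0.3625.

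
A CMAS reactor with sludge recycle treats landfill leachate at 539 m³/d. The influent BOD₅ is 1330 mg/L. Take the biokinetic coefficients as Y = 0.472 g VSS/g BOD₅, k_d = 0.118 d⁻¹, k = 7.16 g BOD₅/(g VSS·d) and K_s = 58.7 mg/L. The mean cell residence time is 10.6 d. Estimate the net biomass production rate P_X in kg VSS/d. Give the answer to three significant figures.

For a completely mixed reactor with recycle the Lawrence–McCarty relation gives S = K_s·(1 + k_d·θ_c) / [θ_c·(Y·k − k_d) − 1] = 58.7 × (1 + 0.118 × 10.6) / [10.6 × (0.472 × 7.16 − 0.118) − 1] = 132.1 / 33.57 = 3.935 mg/L.
Observed yield with endogenous decay: Y_obs = Y / (1 + k_d·θ_c) = 0.472 / (1 + 0.118 × 10.6) = 0.472 / 2.251 = 0.2097 g VSS/g BOD₅.
ΔS = 1330 − 3.94 = 1326 mg/L, so the substrate removal rate is 539 × 1326/1000 = 714.7 kg BOD₅/d.
Biomass produced: P_X = Y_obs·Q·ΔS = 0.2097 × 714.7 ≈ 149.9 kg VSS/d.

P_X ≈ 150 kg VSS/d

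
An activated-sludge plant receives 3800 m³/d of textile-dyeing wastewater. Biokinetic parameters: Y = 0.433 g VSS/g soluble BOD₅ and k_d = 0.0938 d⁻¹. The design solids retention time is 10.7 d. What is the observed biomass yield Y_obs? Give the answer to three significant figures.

Correct the yield for decay: Y_obs = Y/(1 + k_d θ_c) = 0.433 / (1 + 0.0938 × 10.7) = 0.433 / 2.004 = 0.2161.

Y_obs ≈ 0.216 g VSS/g soluble BOD₅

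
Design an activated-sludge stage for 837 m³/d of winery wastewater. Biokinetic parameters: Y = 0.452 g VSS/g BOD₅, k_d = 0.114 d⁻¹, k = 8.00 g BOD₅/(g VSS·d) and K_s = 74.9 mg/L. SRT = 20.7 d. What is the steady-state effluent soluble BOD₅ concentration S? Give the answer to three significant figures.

S ≈ 3.52 mg/L

From the Monod/SRT balance for a CMAS, S = K_s·(1+k_d θ_c)/[θ_c·(Y k − k_d) − 1] = 74.9 × (1 + 0.114 × 20.7) / [20.7 × (0.452 × 8.00 − 0.114) − 1] = 251.6 / 71.49 = 3.520 mg/L.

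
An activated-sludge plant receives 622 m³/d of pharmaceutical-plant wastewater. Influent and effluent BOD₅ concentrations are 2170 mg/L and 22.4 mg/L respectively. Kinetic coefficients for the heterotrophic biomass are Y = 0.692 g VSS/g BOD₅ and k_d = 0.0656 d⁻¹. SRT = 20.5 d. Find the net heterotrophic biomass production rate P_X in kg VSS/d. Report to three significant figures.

The observed yield is Y_obs = Y/(1 + k_d·θ_c) = 0.692 / (1 + 0.0656 × 20.5) = 0.692 / 2.345 = 0.2951 g VSS per g BOD₅ removed.
Mass of BOD₅ removed per day: Q(S₀ − S) = 622 × 2148 g/m³ = 1336 kg/d.
Net biomass production P_X = Y_obs × Q·(S₀ − S) = 0.2951 × 1336 = 394.2 kg VSS/d.

P_X ≈ 394 kg VSS/d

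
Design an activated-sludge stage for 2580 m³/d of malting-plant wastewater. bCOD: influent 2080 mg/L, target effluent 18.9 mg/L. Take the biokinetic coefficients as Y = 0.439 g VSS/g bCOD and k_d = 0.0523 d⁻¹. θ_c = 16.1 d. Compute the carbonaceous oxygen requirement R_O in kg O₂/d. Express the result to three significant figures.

Observed yield with endogenous decay: Y_obs = Y / (1 + k_d·θ_c) = 0.439 / (1 + 0.0523 × 16.1) = 0.439 / 1.842 = 0.2383 g VSS/g bCOD.
Substrate removed = Q·(S₀ − S) = 2580 m³/d × (2080 − 18.9) g/m³ = 5.32×10^6 g/d = 5318 kg/d.
P_X = Y_obs·Q·(S₀ − S) = 0.2383 × 5318 = 1267 kg VSS/d.
R_O = Q·(S₀ − S) − 1.42·P_X = 5318 − 1.42 × 1267 = 3518 kg O₂/d.

R_O ≈ 3520 kg O₂/d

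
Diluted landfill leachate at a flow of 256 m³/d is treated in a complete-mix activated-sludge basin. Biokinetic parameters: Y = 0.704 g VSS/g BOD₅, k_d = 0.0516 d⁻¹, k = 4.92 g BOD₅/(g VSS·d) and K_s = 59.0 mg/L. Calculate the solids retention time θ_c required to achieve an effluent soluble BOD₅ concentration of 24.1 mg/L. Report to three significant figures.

θ_c ≈ 1.05 d

From 1/θ_c = Y·k·S/(K_s + S) − k_d: Y·k·S/(K_s+S) = 0.704 × 4.92 × 24.1 / (59.0 + 24.1) = 1.005 d⁻¹.
Then 1/θ_c = μ − k_d = 1.005 − 0.0516 = 0.9529 d⁻¹, giving θ_c = 1.049 d.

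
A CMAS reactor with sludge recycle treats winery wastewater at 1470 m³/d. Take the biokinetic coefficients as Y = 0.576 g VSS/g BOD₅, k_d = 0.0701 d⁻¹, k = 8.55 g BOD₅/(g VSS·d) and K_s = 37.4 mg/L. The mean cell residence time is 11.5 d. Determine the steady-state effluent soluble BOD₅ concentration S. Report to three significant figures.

S ≈ 1.23 mg/L

From the Monod/SRT balance for a CMAS, S = K_s·(1+k_d θ_c)/[θ_c·(Y k − k_d) − 1] = 37.4 × (1 + 0.0701 × 11.5) / [11.5 × (0.576 × 8.55 − 0.0701) − 1] = 67.55 / 54.83 = 1.232 mg/L.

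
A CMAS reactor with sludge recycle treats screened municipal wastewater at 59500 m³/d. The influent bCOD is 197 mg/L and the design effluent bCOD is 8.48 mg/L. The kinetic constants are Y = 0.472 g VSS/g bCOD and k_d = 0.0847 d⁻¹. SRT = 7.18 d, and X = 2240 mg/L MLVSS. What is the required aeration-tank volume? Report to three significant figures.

V ≈ 10600 m³

From the SRT design equation V = Y Q (S₀−S) θ_c / [X (1 + k_d θ_c)] = 0.472 × 59500 × (197 − 8.48) × 7.18 / [2240 × (1 + 0.0847 × 7.18)] = 3.8×10^7 / 3602 = 10553 m³.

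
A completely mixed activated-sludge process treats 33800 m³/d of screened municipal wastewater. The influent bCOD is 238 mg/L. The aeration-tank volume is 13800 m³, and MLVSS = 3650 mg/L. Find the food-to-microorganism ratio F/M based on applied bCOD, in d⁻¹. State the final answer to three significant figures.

F/M ≈ 0.160 d⁻¹

Food-to-microorganism ratio F/M = Q S₀ / (V X) = 33800 × 238 / (13800 × 3650) = 0.1597 d⁻¹.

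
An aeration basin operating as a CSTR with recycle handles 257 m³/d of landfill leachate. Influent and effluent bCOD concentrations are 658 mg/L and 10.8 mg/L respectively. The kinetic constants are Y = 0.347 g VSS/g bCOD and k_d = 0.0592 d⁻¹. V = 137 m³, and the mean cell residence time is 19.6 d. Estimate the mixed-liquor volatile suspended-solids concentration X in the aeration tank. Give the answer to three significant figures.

X ≈ 3820 mg/L

Solving the biomass balance for X: X = Y Q (S₀−S) θ_c / [V (1+k_d θ_c)] = 0.347 × 257 × (658 − 10.8) × 19.6 / [137 × (1 + 0.0592 × 19.6)] = 3822 mg/L.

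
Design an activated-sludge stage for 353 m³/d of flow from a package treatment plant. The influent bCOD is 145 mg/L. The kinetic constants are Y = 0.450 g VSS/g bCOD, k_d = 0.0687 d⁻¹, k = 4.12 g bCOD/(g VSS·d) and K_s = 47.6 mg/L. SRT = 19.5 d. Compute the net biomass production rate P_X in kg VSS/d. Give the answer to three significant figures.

P_X ≈ 9.62 kg VSS/d

For a completely mixed reactor with recycle the Lawrence–McCarty relation gives S = K_s·(1 + k_d·θ_c) / [θ_c·(Y·k − k_d) − 1] = 47.6 × (1 + 0.0687 × 19.5) / [19.5 × (0.450 × 4.12 − 0.0687) − 1] = 111.4 / 33.81 = 3.294 mg/L.
Correct the yield for decay: Y_obs = Y/(1 + k_d θ_c) = 0.450 / (1 + 0.0687 × 19.5) = 0.450 / 2.340 = 0.1923.
Q·(S₀ − S) = 353 × (145 − 3.29) × 10⁻³ = 50.02 kg/d removed.
Net biomass production P_X = Y_obs × Q·(S₀ − S) = 0.1923 × 50.02 = 9.621 kg VSS/d.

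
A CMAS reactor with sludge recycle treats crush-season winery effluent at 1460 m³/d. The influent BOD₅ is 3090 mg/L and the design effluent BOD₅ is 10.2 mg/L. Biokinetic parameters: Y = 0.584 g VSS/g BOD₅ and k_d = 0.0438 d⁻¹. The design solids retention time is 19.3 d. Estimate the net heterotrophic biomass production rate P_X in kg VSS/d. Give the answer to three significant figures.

The observed yield is Y_obs = Y/(1 + k_d·θ_c) = 0.584 / (1 + 0.0438 × 19.3) = 0.584 / 1.845 = 0.3165 g VSS per g BOD₅ removed.
Q·(S₀ − S) = 1460 × (3090 − 10.2) × 10⁻³ = 4497 kg/d removed.
So the net sludge growth is P_X = 0.3165 × 4497 = 1423 kg VSS/d.

P_X ≈ 1420 kg VSS/d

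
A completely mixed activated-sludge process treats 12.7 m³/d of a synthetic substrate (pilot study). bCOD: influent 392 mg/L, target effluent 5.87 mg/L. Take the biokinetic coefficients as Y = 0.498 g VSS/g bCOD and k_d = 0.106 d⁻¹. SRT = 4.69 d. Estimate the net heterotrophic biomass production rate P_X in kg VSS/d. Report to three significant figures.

P_X ≈ 1.63 kg VSS/d

The observed yield is Y_obs = Y/(1 + k_d·θ_c) = 0.498 / (1 + 0.106 × 4.69) = 0.498 / 1.497 = 0.3326 g VSS per g bCOD removed.
Substrate removed = Q·(S₀ − S) = 12.7 m³/d × (392 − 5.87) g/m³ = 4.9×10^3 g/d = 4.904 kg/d.
So the net sludge growth is P_X = 0.3326 × 4.904 = 1.631 kg VSS/d.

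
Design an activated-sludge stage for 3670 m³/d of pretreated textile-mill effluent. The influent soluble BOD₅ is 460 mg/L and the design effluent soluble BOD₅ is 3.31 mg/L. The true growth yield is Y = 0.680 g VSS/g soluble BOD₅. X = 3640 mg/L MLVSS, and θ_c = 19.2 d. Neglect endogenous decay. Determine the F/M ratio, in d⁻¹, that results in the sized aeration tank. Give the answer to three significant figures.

F/M ≈ 0.0771 d⁻¹

Biomass mass balance (decay neglected): V·X = Y·Q·(S₀ − S)·θ_c, so V = 0.680 × 3670 × (460 − 3.31) × 19.2 / 3640 = 6012 m³.
F/M = Q·S₀ / (V·X) = 3670 × 460 / (6012 × 3640) = 0.07715 g soluble BOD₅·(g VSS·d)⁻¹.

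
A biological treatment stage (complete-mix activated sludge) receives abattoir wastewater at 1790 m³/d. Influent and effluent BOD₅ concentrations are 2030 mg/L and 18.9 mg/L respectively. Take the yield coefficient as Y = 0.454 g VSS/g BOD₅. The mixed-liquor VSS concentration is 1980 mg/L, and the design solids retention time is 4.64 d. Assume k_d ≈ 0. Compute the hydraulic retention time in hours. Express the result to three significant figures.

τ ≈ 51.4 h

With k_d = 0 the design equation reduces to V = Y Q (S₀−S) θ_c / X = 0.454 × 1790 × (2030 − 18.9) × 4.64 / 1980 = 3830 m³.
HRT = V/Q = 3830 m³ / 1790 m³·d⁻¹ = 2.140 d × 24 = 51.35 h.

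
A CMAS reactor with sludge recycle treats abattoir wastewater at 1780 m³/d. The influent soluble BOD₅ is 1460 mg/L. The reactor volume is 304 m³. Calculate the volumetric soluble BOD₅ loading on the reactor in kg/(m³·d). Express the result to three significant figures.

Applied soluble BOD₅ load per unit volume = Q·S₀/V = (1780 × 1460/1000)/304.0 = 8.549 kg soluble BOD₅·m⁻³·d⁻¹.

L_v ≈ 8.55 kg soluble BOD₅/(m³·d)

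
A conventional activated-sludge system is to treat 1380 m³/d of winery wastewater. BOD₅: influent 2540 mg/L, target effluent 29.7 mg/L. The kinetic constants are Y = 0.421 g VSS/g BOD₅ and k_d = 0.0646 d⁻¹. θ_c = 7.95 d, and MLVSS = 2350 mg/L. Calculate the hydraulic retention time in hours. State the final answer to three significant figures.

From the SRT design equation V = Y Q (S₀−S) θ_c / [X (1 + k_d θ_c)] = 0.421 × 1380 × (2540 − 29.7) × 7.95 / [2350 × (1 + 0.0646 × 7.95)] = 1.16×10^7 / 3557 = 3260 m³.
Hydraulic retention time τ = V/Q = 3260 / 1380 = 2.362 d = 56.69 h.

τ ≈ 56.7 h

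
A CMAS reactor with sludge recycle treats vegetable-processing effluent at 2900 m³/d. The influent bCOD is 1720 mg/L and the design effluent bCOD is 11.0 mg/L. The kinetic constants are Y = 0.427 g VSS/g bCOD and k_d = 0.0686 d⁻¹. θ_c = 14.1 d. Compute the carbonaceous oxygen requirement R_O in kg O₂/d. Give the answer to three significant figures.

R_O ≈ 3430 kg O₂/d

Correct the yield for decay: Y_obs = Y/(1 + k_d θ_c) = 0.427 / (1 + 0.0686 × 14.1) = 0.427 / 1.967 = 0.2171.
ΔS = 1720 − 11.0 = 1709 mg/L, so the substrate removal rate is 2900 × 1709/1000 = 4956 kg bCOD/d.
P_X = Y_obs·Q·(S₀ − S) = 0.2171 × 4956 = 1076 kg VSS/d.
R_O = Q·ΔS − 1.42 P_X = 4956 − 1528 = 3429 kg O₂/d.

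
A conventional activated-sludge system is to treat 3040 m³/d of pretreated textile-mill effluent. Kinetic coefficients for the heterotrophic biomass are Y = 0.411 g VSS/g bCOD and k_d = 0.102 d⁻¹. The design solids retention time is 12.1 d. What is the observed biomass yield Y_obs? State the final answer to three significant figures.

The observed yield is Y_obs = Y/(1 + k_d·θ_c) = 0.411 / (1 + 0.102 × 12.1) = 0.411 / 2.234 = 0.1840 g VSS per g bCOD removed.

Y_obs ≈ 0.184 g VSS/g bCOD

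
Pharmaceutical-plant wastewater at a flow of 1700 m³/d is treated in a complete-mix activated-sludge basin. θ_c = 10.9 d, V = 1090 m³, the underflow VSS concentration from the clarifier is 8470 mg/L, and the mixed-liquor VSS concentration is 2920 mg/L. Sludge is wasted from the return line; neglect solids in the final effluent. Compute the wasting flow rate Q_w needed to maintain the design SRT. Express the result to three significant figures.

Q_w ≈ 34.5 m³/d

Wasting from the return line (neglecting effluent solids): Q_w = V·X / (θ_c·X_r) = 1090 × 2920 / (10.9 × 8470) = 34.47 m³/d.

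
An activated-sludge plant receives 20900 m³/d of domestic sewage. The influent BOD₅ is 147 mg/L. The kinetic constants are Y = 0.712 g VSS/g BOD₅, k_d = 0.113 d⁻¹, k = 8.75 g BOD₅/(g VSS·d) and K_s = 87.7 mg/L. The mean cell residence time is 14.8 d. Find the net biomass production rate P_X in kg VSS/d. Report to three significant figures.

From the Monod/SRT balance for a CMAS, S = K_s·(1+k_d θ_c)/[θ_c·(Y k − k_d) − 1] = 87.7 × (1 + 0.113 × 14.8) / [14.8 × (0.712 × 8.75 − 0.113) − 1] = 234.4 / 89.53 = 2.618 mg/L.
Correct the yield for decay: Y_obs = Y/(1 + k_d θ_c) = 0.712 / (1 + 0.113 × 14.8) = 0.712 / 2.672 = 0.2664.
ΔS = 147 − 2.62 = 144.4 mg/L, so the substrate removal rate is 20900 × 144.4/1000 = 3018 kg BOD₅/d.
P_X = Y_obs · Q(S₀ − S) = 0.2664 × 3018 = 804.0 kg VSS/d.

P_X ≈ 804 kg VSS/d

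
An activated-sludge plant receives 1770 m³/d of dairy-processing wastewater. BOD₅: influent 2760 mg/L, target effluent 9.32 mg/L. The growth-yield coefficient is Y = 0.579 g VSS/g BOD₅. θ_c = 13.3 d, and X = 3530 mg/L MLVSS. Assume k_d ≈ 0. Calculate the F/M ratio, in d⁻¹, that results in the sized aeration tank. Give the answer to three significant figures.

F/M ≈ 0.130 d⁻¹

V·X = Y·Q·ΔS·θ_c gives V = 0.579 × 1770 × (2760 − 9.32) × 13.3 / 3530 = 10621 m³.
Food-to-microorganism ratio F/M = Q S₀ / (V X) = 1770 × 2760 / (10621 × 3530) = 0.1303 d⁻¹.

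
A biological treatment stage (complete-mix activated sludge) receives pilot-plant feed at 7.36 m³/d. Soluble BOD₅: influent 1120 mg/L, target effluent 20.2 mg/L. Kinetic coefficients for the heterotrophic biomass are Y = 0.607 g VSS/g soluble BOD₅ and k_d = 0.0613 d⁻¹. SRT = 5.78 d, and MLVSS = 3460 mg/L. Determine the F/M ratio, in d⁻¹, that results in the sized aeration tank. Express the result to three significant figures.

Steady-state biomass mass balance: V·X·(1 + k_d·θ_c) = Y·Q·(S₀ − S)·θ_c, so V = 0.607 × 7.36 × (1120 − 20.2) × 5.78 / [3460 × (1 + 0.0613 × 5.78)] = 2.84×10^4 / 4686 = 6.061 m³.
F/M = Q·S₀ / (V·X) = 7.36 × 1120 / (6.061 × 3460) = 0.3931 g soluble BOD₅·(g VSS·d)⁻¹.

F/M ≈ 0.393 d⁻¹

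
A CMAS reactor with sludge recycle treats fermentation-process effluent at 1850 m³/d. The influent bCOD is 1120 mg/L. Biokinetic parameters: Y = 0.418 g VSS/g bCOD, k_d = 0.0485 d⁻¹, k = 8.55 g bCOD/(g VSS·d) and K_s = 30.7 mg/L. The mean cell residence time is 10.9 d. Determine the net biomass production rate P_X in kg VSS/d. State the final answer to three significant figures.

From the Monod/SRT balance for a CMAS, S = K_s·(1+k_d θ_c)/[θ_c·(Y k − k_d) − 1] = 30.7 × (1 + 0.0485 × 10.9) / [10.9 × (0.418 × 8.55 − 0.0485) − 1] = 46.93 / 37.43 = 1.254 mg/L.
Y_obs = Y / (1 + k_d θ_c) = 0.418 / (1 + 0.0485 × 10.9) = 0.418 / 1.529 = 0.2734.
ΔS = 1120 − 1.25 = 1119 mg/L, so the substrate removal rate is 1850 × 1119/1000 = 2070 kg bCOD/d.
Biomass produced: P_X = Y_obs·Q·ΔS = 0.2734 × 2070 ≈ 565.9 kg VSS/d.

P_X ≈ 566 kg VSS/d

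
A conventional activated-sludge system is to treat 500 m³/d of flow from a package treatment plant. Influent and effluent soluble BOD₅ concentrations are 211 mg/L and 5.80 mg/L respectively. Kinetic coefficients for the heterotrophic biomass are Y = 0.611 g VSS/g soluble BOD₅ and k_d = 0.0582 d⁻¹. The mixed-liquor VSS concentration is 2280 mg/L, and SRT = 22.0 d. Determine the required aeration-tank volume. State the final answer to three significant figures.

V ≈ 265 m³

Rearranging the biomass balance for a CMAS with decay, V = Y·Q·ΔS·θ_c / [X·(1+k_d θ_c)] = 0.611 × 500 × (211 − 5.80) × 22.0 / [2280 × (1 + 0.0582 × 22.0)] = 1.38×10^6 / 5199 = 265.3 m³.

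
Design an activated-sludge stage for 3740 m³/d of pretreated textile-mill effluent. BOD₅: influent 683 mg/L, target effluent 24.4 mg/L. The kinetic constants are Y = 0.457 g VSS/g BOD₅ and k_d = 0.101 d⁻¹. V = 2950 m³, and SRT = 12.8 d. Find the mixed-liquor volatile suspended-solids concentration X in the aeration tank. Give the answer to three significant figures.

From V·X·(1 + k_d·θ_c) = Y·Q·(S₀ − S)·θ_c: X = 0.457 × 3740 × (683 − 24.4) × 12.8 / [2950 × (1 + 0.101 × 12.8)] = 2130 mg/L.

X ≈ 2130 mg/L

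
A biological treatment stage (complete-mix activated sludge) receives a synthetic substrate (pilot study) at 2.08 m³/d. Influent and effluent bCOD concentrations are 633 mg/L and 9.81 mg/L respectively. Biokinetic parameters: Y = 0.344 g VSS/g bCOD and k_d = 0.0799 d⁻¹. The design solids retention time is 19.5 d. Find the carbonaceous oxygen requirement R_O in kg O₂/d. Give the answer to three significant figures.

Correct the yield for decay: Y_obs = Y/(1 + k_d θ_c) = 0.344 / (1 + 0.0799 × 19.5) = 0.344 / 2.558 = 0.1345.
Q·(S₀ − S) = 2.08 × (633 − 9.81) × 10⁻³ = 1.296 kg/d removed.
Biomass synthesised: P_X = Y_obs × 1.296 = 0.1743 kg VSS/d.
R_O = Q·ΔS − 1.42 P_X = 1.296 − 0.2475 = 1.049 kg O₂/d.

R_O ≈ 1.05 kg O₂/d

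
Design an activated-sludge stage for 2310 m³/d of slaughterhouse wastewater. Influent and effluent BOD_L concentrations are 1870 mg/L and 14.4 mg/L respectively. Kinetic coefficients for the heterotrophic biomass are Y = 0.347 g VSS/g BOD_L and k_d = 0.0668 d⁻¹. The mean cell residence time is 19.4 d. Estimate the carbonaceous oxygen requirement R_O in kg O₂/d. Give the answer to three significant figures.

R_O ≈ 3370 kg O₂/d

Observed yield with endogenous decay: Y_obs = Y / (1 + k_d·θ_c) = 0.347 / (1 + 0.0668 × 19.4) = 0.347 / 2.296 = 0.1511 g VSS/g BOD_L.
Mass of BOD_L removed per day: Q(S₀ − S) = 2310 × 1856 g/m³ = 4286 kg/d.
Net sludge production P_X = 0.1511 × 4286 = 647.8 kg VSS/d.
Carbonaceous O₂ demand = substrate oxidised − cell-mass equivalent = 4286 − 1.42 × 647.8 = 3367 kg O₂/d.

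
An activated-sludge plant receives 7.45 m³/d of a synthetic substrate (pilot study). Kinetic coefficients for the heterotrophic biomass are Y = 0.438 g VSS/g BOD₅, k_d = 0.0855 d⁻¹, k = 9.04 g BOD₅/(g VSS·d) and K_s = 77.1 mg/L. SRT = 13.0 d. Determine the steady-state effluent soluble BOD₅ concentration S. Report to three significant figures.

From the Monod/SRT balance for a CMAS, S = K_s·(1+k_d θ_c)/[θ_c·(Y k − k_d) − 1] = 77.1 × (1 + 0.0855 × 13.0) / [13.0 × (0.438 × 9.04 − 0.0855) − 1] = 162.8 / 49.36 = 3.298 mg/L.

S ≈ 3.30 mg/L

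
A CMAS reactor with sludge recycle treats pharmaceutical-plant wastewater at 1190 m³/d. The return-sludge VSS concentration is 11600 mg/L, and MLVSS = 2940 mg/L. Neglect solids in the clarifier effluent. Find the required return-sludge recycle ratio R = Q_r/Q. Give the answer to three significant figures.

Solids balance on the clarifier gives (1+R)X = R·X_r, so R = X/(X_r − X) = 2940 / (11600 − 2940) = 0.3395.

R ≈ 0.339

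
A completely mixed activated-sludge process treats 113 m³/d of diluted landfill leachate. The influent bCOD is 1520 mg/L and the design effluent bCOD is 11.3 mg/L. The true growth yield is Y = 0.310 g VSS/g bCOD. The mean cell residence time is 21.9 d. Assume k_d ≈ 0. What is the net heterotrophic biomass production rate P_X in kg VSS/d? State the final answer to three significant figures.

With endogenous decay neglected, the observed yield equals the true yield: Y_obs = Y = 0.310 g VSS/g bCOD.
Mass of bCOD removed per day: Q(S₀ − S) = 113 × 1509 g/m³ = 170.5 kg/d.
Net biomass production P_X = Y_obs × Q·(S₀ − S) = 0.3100 × 170.5 = 52.85 kg VSS/d.

P_X ≈ 52.8 kg VSS/d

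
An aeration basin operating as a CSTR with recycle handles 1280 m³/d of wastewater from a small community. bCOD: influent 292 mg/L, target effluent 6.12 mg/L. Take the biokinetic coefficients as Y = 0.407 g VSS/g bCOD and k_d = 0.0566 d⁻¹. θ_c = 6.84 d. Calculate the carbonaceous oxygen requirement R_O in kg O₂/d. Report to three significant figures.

R_O ≈ 213 kg O₂/d

Correct the yield for decay: Y_obs = Y/(1 + k_d θ_c) = 0.407 / (1 + 0.0566 × 6.84) = 0.407 / 1.387 = 0.2934.
Mass of bCOD removed per day: Q(S₀ − S) = 1280 × 285.9 g/m³ = 365.9 kg/d.
Biomass synthesised: P_X = Y_obs × 365.9 = 107.4 kg VSS/d.
R_O = Q·(S₀ − S) − 1.42·P_X = 365.9 − 1.42 × 107.4 = 213.5 kg O₂/d.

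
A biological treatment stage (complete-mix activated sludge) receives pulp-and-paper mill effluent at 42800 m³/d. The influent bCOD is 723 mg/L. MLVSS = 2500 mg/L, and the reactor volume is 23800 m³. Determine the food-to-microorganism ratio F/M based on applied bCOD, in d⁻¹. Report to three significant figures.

F/M ≈ 0.520 d⁻¹

F/M = applied load / biomass = Q·S₀/(V·X) = 42800 × 723 / (23800 × 2500) = 0.5201 d⁻¹.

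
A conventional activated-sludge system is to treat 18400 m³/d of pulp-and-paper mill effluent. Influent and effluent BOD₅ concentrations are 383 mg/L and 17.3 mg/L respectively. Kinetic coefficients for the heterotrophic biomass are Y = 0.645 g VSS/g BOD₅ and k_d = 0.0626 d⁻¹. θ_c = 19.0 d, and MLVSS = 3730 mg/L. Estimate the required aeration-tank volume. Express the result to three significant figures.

Steady-state biomass mass balance: V·X·(1 + k_d·θ_c) = Y·Q·(S₀ − S)·θ_c, so V = 0.645 × 18400 × (383 − 17.3) × 19.0 / [3730 × (1 + 0.0626 × 19.0)] = 8.25×10^7 / 8166 = 10098 m³.

V ≈ 10100 m³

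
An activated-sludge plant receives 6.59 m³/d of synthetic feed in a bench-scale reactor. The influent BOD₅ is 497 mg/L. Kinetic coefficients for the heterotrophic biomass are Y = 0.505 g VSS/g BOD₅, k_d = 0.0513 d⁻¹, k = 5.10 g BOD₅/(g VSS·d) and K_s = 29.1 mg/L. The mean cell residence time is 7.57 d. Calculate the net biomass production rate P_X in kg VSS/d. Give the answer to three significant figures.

P_X ≈ 1.19 kg VSS/d

Effluent substrate depends only on kinetics and SRT: S = K_s(1 + k_d θ_c) / [θ_c(Yk − k_d) − 1] = 29.1 × (1 + 0.0513 × 7.57) / [7.57 × (0.505 × 5.10 − 0.0513) − 1] = 40.40 / 18.11 = 2.231 mg/L.
Y_obs = Y / (1 + k_d θ_c) = 0.505 / (1 + 0.0513 × 7.57) = 0.505 / 1.388 = 0.3637.
Q·(S₀ − S) = 6.59 × (497 − 2.23) × 10⁻³ = 3.261 kg/d removed.
So the net sludge growth is P_X = 0.3637 × 3.261 = 1.186 kg VSS/d.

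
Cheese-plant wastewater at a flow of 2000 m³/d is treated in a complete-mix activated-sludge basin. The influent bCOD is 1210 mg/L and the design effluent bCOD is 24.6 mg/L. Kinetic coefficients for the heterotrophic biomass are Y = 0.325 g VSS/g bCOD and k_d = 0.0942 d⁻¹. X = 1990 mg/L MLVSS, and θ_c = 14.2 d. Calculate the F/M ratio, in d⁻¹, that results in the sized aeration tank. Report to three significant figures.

F/M ≈ 0.517 d⁻¹

From the SRT design equation V = Y Q (S₀−S) θ_c / [X (1 + k_d θ_c)] = 0.325 × 2000 × (1210 − 24.6) × 14.2 / [1990 × (1 + 0.0942 × 14.2)] = 1.09×10^7 / 4652 = 2352 m³.
F/M = applied load / biomass = Q·S₀/(V·X) = 2000 × 1210 / (2352 × 1990) = 0.5170 d⁻¹.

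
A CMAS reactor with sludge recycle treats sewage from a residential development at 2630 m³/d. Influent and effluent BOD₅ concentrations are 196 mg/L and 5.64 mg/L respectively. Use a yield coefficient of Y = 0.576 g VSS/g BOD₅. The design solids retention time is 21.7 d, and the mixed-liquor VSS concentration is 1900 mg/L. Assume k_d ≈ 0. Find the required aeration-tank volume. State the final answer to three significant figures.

V ≈ 3290 m³

Biomass mass balance (decay neglected): V·X = Y·Q·(S₀ − S)·θ_c, so V = 0.576 × 2630 × (196 − 5.64) × 21.7 / 1900 = 3294 m³.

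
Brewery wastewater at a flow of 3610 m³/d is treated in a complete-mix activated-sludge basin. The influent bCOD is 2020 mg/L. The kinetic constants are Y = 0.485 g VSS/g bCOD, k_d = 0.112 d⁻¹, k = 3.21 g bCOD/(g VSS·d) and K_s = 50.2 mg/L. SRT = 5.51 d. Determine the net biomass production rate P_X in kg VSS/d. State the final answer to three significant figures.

From the Monod/SRT balance for a CMAS, S = K_s·(1+k_d θ_c)/[θ_c·(Y k − k_d) − 1] = 50.2 × (1 + 0.112 × 5.51) / [5.51 × (0.485 × 3.21 − 0.112) − 1] = 81.18 / 6.961 = 11.66 mg/L.
Observed yield with endogenous decay: Y_obs = Y / (1 + k_d·θ_c) = 0.485 / (1 + 0.112 × 5.51) = 0.485 / 1.617 = 0.2999 g VSS/g bCOD.
Q·(S₀ − S) = 3610 × (2020 − 11.7) × 10⁻³ = 7250 kg/d removed.
Biomass produced: P_X = Y_obs·Q·ΔS = 0.2999 × 7250 ≈ 2174 kg VSS/d.

P_X ≈ 2170 kg VSS/d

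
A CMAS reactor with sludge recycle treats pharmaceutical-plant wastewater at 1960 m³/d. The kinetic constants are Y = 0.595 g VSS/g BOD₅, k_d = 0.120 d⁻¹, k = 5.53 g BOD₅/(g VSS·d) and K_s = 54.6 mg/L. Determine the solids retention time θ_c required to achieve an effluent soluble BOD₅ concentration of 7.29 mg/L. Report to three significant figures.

At the target effluent, Y k S/(K_s+S) = 0.595×5.53×7.29/61.89 = 0.3876 d⁻¹.
1/θ_c = 0.3876 − 0.120 = 0.2676 d⁻¹, so θ_c = 3.737 d.

θ_c ≈ 3.74 d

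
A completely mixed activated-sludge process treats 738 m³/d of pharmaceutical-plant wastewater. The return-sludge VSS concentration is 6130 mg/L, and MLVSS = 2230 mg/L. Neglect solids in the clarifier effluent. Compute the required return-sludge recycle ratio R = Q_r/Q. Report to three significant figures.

R ≈ 0.572

R = Q_r/Q = X/(X_r − X) = 2230 / (6130 − 2230) = 0.5718.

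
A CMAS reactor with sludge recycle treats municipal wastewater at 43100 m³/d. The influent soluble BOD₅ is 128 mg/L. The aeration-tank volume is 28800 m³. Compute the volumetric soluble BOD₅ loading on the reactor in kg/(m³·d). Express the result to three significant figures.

Volumetric loading L_v = Q·S₀ / V = 43100 × 128 g/m³ / 28800 m³ = 191.6 g/(m³·d) = 0.1916 kg soluble BOD₅/(m³·d).

L_v ≈ 0.192 kg soluble BOD₅/(m³·d)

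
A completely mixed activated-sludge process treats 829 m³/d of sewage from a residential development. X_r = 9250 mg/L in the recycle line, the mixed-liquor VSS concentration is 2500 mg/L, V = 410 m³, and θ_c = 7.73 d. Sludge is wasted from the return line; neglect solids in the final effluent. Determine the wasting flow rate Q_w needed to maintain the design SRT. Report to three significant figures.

Q_w ≈ 14.3 m³/d

θ_c = V·X/(Q_w·X_r) when wasting from the recycle, so Q_w = V·X/(θ_c·X_r) = 410.0 × 2500 / (7.73 × 9250) = 14.34 m³/d.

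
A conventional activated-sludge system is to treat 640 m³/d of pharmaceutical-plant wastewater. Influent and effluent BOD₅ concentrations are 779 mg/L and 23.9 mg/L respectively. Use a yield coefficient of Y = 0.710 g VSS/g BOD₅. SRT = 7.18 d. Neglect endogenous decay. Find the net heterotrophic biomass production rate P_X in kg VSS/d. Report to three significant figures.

No decay correction is needed, so Y_obs = Y = 0.710.
ΔS = 779 − 23.9 = 755.1 mg/L, so the substrate removal rate is 640 × 755.1/1000 = 483.3 kg BOD₅/d.
So the net sludge growth is P_X = 0.7100 × 483.3 = 343.1 kg VSS/d.

P_X ≈ 343 kg VSS/d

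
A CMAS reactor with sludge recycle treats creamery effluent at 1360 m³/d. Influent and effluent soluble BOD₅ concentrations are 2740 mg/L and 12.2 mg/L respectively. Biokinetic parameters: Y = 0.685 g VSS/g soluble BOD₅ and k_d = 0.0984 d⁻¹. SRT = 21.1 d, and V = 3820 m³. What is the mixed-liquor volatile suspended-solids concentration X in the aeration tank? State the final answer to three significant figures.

X ≈ 4560 mg/L

Solving the biomass balance for X: X = Y Q (S₀−S) θ_c / [V (1+k_d θ_c)] = 0.685 × 1360 × (2740 − 12.2) × 21.1 / [3820 × (1 + 0.0984 × 21.1)] = 4563 mg/L.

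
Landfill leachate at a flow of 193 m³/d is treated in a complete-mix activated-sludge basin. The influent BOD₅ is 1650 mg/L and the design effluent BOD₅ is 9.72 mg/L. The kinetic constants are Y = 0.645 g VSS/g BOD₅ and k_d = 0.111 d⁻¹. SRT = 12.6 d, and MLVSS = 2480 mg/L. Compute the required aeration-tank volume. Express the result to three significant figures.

V ≈ 433 m³

From the SRT design equation V = Y Q (S₀−S) θ_c / [X (1 + k_d θ_c)] = 0.645 × 193 × (1650 − 9.72) × 12.6 / [2480 × (1 + 0.111 × 12.6)] = 2.57×10^6 / 5949 = 432.5 m³.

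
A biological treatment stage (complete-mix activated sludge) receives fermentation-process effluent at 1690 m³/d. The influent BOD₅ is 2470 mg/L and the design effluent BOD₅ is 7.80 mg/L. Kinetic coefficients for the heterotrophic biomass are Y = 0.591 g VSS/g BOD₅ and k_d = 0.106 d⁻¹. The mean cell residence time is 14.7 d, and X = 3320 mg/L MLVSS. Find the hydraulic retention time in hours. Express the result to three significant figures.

τ ≈ 60.4 h

Rearranging the biomass balance for a CMAS with decay, V = Y·Q·ΔS·θ_c / [X·(1+k_d θ_c)] = 0.591 × 1690 × (2470 − 7.80) × 14.7 / [3320 × (1 + 0.106 × 14.7)] = 3.62×10^7 / 8493 = 4256 m³.
Hydraulic retention time τ = V/Q = 4256 / 1690 = 2.519 d = 60.45 h.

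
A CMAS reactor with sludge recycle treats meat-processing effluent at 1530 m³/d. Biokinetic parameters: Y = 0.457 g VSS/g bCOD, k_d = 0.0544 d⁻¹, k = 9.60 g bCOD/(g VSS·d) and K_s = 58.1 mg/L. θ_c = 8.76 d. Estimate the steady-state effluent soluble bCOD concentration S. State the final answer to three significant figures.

S ≈ 2.32 mg/L

Effluent substrate depends only on kinetics and SRT: S = K_s(1 + k_d θ_c) / [θ_c(Yk − k_d) − 1] = 58.1 × (1 + 0.0544 × 8.76) / [8.76 × (0.457 × 9.60 − 0.0544) − 1] = 85.79 / 36.96 = 2.321 mg/L.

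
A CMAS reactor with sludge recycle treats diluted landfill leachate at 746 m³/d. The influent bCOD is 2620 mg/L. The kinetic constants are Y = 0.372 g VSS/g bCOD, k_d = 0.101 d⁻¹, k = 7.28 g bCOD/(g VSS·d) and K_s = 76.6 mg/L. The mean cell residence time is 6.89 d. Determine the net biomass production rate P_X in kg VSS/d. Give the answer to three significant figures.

P_X ≈ 427 kg VSS/d

For a completely mixed reactor with recycle the Lawrence–McCarty relation gives S = K_s·(1 + k_d·θ_c) / [θ_c·(Y·k − k_d) − 1] = 76.6 × (1 + 0.101 × 6.89) / [6.89 × (0.372 × 7.28 − 0.101) − 1] = 129.9 / 16.96 = 7.658 mg/L.
Correct the yield for decay: Y_obs = Y/(1 + k_d θ_c) = 0.372 / (1 + 0.101 × 6.89) = 0.372 / 1.696 = 0.2194.
Mass of bCOD removed per day: Q(S₀ − S) = 746 × 2612 g/m³ = 1949 kg/d.
Net biomass production P_X = Y_obs × Q·(S₀ − S) = 0.2194 × 1949 = 427.5 kg VSS/d.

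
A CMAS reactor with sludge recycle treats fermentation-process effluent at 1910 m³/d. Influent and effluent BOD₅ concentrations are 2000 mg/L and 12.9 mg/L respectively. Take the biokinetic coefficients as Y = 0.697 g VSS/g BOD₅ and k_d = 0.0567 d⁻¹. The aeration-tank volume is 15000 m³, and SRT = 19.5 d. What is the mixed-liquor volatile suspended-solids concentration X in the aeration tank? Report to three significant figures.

X ≈ 1630 mg/L

X = Y·Q·ΔS·θ_c / [V·(1 + k_d θ_c)] = 0.697 × 1910 × (2000 − 12.9) × 19.5 / [15000 × (1 + 0.0567 × 19.5)] = 1633 mg/L.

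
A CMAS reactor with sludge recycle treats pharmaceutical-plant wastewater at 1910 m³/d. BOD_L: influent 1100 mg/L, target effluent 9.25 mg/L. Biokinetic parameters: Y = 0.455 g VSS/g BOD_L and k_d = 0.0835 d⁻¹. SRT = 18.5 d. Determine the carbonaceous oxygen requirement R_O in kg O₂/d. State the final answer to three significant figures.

R_O ≈ 1550 kg O₂/d

Correct the yield for decay: Y_obs = Y/(1 + k_d θ_c) = 0.455 / (1 + 0.0835 × 18.5) = 0.455 / 2.545 = 0.1788.
Substrate removed = Q·(S₀ − S) = 1910 m³/d × (1100 − 9.25) g/m³ = 2.08×10^6 g/d = 2083 kg/d.
Biomass synthesised: P_X = Y_obs × 2083 = 372.5 kg VSS/d.
Carbonaceous O₂ demand = substrate oxidised − cell-mass equivalent = 2083 − 1.42 × 372.5 = 1554 kg O₂/d.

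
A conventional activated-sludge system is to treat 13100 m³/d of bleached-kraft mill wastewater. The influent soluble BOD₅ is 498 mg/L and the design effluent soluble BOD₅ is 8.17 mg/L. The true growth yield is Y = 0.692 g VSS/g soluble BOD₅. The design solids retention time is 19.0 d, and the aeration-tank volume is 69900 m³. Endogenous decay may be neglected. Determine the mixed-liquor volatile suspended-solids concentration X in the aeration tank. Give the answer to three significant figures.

X ≈ 1210 mg/L

Without decay, X = Y Q (S₀−S) θ_c / V = 0.692 × 13100 × (498 − 8.17) × 19.0 / 69900 = 1207 mg/L.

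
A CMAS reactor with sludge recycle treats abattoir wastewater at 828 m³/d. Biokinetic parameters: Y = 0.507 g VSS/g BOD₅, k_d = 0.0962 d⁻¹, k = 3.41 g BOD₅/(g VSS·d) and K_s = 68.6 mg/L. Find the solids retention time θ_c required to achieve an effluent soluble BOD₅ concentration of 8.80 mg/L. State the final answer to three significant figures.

At the target effluent, Y k S/(K_s+S) = 0.507×3.41×8.80/77.40 = 0.1966 d⁻¹.
θ_c = 1/(μ − k_d) = 1/(0.1966 − 0.0962) = 1/0.1004 = 9.964 d.

θ_c ≈ 9.96 d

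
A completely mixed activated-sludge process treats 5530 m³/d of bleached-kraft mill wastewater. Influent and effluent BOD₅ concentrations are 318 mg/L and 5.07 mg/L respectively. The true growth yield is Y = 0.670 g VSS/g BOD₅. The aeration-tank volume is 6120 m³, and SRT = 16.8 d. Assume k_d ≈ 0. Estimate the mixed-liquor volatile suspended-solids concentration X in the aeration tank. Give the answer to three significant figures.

X ≈ 3180 mg/L

Without decay, X = Y Q (S₀−S) θ_c / V = 0.670 × 5530 × (318 − 5.07) × 16.8 / 6120 = 3183 mg/L.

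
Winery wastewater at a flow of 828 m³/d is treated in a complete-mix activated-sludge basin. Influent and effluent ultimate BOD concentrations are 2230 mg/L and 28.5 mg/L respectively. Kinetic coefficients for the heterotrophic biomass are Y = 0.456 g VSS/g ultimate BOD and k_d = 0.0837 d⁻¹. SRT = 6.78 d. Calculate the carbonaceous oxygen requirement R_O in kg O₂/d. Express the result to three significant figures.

The observed yield is Y_obs = Y/(1 + k_d·θ_c) = 0.456 / (1 + 0.0837 × 6.78) = 0.456 / 1.567 = 0.2909 g VSS per g ultimate BOD removed.
ΔS = 2230 − 28.5 = 2202 mg/L, so the substrate removal rate is 828 × 2202/1000 = 1823 kg ultimate BOD/d.
Biomass synthesised: P_X = Y_obs × 1823 = 530.3 kg VSS/d.
R_O = Q·(S₀ − S) − 1.42·P_X = 1823 − 1.42 × 530.3 = 1070 kg O₂/d.

R_O ≈ 1070 kg O₂/d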